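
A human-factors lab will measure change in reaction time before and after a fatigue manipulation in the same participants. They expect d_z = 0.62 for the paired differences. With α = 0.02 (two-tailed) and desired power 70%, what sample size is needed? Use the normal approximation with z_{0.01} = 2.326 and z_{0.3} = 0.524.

For a paired (one-sample on differences) test: n = ((z_{α/2} + z_β) / d)².
z_{α/2} + z_β = 2.326 + 0.524 = 2.850.
n = (2.850 / 0.62)² = 4.597² = 21.13.
Round up.

n = 22 pairs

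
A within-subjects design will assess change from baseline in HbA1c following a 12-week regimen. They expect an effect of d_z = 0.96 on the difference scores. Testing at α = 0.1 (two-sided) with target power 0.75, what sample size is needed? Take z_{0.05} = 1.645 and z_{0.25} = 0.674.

For a paired (one-sample on differences) test: n = ((z_{α/2} + z_β) / d)².
z_{α/2} + z_β = 1.645 + 0.674 = 2.319.
n = (2.319 / 0.96)² = 2.416² = 5.84.
Round up.

n = 6 pairs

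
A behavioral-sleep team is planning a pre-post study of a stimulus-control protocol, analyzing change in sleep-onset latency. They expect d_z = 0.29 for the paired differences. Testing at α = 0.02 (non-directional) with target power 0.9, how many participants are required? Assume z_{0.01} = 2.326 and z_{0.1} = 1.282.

For a paired (one-sample on differences) test: n = ((z_{α/2} + z_β) / d)².
z_{α/2} + z_β = 2.326 + 1.282 = 3.608.
n = (3.608 / 0.29)² = 12.441² = 154.79.
Round up.

n = 155 pairs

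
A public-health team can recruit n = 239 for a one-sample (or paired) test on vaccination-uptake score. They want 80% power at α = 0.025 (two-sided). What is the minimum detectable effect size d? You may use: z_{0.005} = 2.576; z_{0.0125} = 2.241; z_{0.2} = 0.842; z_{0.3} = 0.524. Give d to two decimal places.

For a single sample (or paired design) of n = 239: d_min = (z_{α/2} + z_β)/√n.
z-sum = 2.241 + 0.842 = 3.083.
d_min = 3.083 / √239 = 3.083 / 15.460 = 0.199.

d_min ≈ 0.20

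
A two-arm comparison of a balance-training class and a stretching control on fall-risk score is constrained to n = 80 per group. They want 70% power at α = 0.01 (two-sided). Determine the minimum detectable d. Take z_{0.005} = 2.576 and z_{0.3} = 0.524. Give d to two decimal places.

d_min ≈ 0.49

For two independent groups of n = 80 each: d_min = (z_{α/2} + z_β)·√(2/n).
z-sum = 2.576 + 0.524 = 3.100.
d_min = 3.100 × √(2/80) = 3.100 × 0.1581 = 0.490.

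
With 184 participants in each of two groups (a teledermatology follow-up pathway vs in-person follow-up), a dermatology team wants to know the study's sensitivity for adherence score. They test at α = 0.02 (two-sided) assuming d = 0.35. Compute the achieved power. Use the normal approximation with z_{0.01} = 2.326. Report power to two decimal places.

power ≈ 0.85

For two equal groups, power = Φ(d·√(n/2) − z_{α/2}).
d·√(n/2) = 0.35 × √(184/2) = 0.35 × 9.592 = 3.357.
z_β = 3.357 − 2.326 = 1.031.
Power = Φ(1.031) = 0.849.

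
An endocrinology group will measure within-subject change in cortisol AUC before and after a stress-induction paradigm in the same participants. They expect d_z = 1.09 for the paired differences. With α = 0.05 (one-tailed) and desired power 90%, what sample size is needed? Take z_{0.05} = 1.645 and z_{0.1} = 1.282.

For a paired (one-sample on differences) test: n = ((z_{α} + z_β) / d)².
z_{α} + z_β = 1.645 + 1.282 = 2.927.
n = (2.927 / 1.09)² = 2.685² = 7.21.
Round up.

n = 8 pairs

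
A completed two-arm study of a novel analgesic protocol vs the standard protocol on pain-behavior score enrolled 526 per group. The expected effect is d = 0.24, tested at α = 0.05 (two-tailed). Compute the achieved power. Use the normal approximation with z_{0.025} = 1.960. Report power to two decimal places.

power ≈ 0.97

For two equal groups, power = Φ(d·√(n/2) − z_{α/2}).
d·√(n/2) = 0.24 × √(526/2) = 0.24 × 16.217 = 3.892.
z_β = 3.892 − 1.960 = 1.932.
Power = Φ(1.932) = 0.973.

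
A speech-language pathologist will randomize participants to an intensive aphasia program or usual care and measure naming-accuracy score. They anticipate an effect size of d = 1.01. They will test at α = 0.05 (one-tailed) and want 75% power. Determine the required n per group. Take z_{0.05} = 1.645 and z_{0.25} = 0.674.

n = 11 per group

For two independent groups with equal n: n = 2·((z_{α} + z_β) / d)².
z_{α} + z_β = 1.645 + 0.674 = 2.319.
n = 2 × (2.319 / 1.01)² = 2 × 2.296² = 2 × 5.27 = 10.5.
Round up to the next whole participant.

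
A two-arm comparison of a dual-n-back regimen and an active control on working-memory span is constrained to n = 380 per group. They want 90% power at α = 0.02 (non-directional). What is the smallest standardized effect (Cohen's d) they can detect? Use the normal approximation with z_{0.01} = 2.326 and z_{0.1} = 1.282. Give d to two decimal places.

For two independent groups of n = 380 each: d_min = (z_{α/2} + z_β)·√(2/n).
z-sum = 2.326 + 1.282 = 3.608.
d_min = 3.608 × √(2/380) = 3.608 × 0.0725 = 0.262.

d_min ≈ 0.26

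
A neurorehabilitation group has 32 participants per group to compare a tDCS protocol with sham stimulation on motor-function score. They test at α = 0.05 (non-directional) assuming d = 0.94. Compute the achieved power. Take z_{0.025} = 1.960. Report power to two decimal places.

For two equal groups, power = Φ(d·√(n/2) − z_{α/2}).
d·√(n/2) = 0.94 × √(32/2) = 0.94 × 4.000 = 3.760.
z_β = 3.760 − 1.960 = 1.800.
Power = Φ(1.800) = 0.964.

power ≈ 0.96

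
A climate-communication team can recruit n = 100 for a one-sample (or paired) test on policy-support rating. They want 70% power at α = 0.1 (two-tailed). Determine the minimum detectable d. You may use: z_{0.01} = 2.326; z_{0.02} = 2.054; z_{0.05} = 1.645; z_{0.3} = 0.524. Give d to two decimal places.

d_min ≈ 0.22

For a single sample (or paired design) of n = 100: d_min = (z_{α/2} + z_β)/√n.
z-sum = 1.645 + 0.524 = 2.169.
d_min = 2.169 / √100 = 2.169 / 10.000 = 0.217.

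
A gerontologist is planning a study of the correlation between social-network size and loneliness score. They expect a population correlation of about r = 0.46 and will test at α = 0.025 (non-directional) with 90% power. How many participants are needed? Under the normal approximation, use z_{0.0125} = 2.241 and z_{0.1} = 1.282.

Fisher's z: C = ½·ln((1+r)/(1−r)) = ½·ln(2.7037) = 0.4973.
n = ((z_{α/2} + z_β)/C)² + 3.
(2.241 + 1.282) / 0.4973 = 3.523 / 0.4973 = 7.084.
n = 7.084² + 3 = 50.19 + 3 = 53.2.
Round up.

n = 54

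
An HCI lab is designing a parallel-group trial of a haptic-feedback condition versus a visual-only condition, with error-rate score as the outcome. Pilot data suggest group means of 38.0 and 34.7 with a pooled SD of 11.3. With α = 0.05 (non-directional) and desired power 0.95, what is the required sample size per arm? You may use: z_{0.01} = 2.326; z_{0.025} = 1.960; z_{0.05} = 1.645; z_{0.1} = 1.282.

Cohen's d = |M₁ − M₂| / SD_pooled = |38.0 − 34.7| / 11.3 = 3.3 / 11.3 = 0.292.
For two independent groups with equal n: n = 2·((z_{α/2} + z_β) / d)².
z_{α/2} + z_β = 1.960 + 1.645 = 3.605.
n = 2 × (3.605 / 0.292)² = 2 × 12.346² = 2 × 152.42 = 304.8.
Round up to the next whole participant.

n = 305 per group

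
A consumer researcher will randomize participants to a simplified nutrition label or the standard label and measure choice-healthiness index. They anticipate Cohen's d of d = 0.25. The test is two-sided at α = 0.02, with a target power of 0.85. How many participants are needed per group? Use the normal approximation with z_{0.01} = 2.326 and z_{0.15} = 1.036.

n = 362 per group

For two independent groups with equal n: n = 2·((z_{α/2} + z_β) / d)².
z_{α/2} + z_β = 2.326 + 1.036 = 3.362.
n = 2 × (3.362 / 0.25)² = 2 × 13.448² = 2 × 180.85 = 361.7.
Round up to the next whole participant.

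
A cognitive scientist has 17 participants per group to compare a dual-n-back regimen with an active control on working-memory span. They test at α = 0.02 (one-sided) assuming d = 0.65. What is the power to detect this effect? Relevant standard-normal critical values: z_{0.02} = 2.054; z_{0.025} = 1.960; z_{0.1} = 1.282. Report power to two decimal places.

For two equal groups, power = Φ(d·√(n/2) − z_{α}).
d·√(n/2) = 0.65 × √(17/2) = 0.65 × 2.915 = 1.895.
z_β = 1.895 − 2.054 = -0.159.
Power = Φ(-0.159) = 0.437.

power ≈ 0.44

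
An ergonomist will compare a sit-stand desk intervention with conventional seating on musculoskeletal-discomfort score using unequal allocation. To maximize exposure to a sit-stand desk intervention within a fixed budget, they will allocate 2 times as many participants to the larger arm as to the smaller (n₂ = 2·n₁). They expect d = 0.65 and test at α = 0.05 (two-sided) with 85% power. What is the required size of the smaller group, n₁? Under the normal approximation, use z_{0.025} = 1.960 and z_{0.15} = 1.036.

n₁ = 32

With allocation ratio k = n₂/n₁ = 2, Var(x̄₁−x̄₂) = σ²(1/n₁ + 1/(k·n₁)) = σ²·(k+1)/(k·n₁).
So n₁ = (1 + 1/k)·((z_{α/2} + z_β)/d)² = 1.500 × (2.996/0.65)².
n₁ = 1.500 × 21.25 = 31.9.
Round up: n₁ = 32, giving n₂ = 2 × 32 = 64.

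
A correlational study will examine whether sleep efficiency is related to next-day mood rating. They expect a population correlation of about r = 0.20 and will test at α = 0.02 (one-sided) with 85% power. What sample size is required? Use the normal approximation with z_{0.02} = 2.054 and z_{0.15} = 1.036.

Fisher's z: C = ½·ln((1+r)/(1−r)) = ½·ln(1.5000) = 0.2027.
n = ((z_{α} + z_β)/C)² + 3.
(2.054 + 1.036) / 0.2027 = 3.090 / 0.2027 = 15.244.
n = 15.244² + 3 = 232.39 + 3 = 235.4.
Round up.

n = 236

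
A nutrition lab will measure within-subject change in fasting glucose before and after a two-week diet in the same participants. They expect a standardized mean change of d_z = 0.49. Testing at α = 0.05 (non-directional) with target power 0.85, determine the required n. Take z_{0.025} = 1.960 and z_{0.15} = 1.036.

For a paired (one-sample on differences) test: n = ((z_{α/2} + z_β) / d)².
z_{α/2} + z_β = 1.960 + 1.036 = 2.996.
n = (2.996 / 0.49)² = 6.114² = 37.38.
Round up.

n = 38 pairs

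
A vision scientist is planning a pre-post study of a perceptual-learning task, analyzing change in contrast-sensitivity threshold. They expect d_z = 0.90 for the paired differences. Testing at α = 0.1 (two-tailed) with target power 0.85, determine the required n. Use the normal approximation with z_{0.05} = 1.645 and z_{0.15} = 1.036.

For a paired (one-sample on differences) test: n = ((z_{α/2} + z_β) / d)².
z_{α/2} + z_β = 1.645 + 1.036 = 2.681.
n = (2.681 / 0.90)² = 2.979² = 8.87.
Round up.

n = 9 pairs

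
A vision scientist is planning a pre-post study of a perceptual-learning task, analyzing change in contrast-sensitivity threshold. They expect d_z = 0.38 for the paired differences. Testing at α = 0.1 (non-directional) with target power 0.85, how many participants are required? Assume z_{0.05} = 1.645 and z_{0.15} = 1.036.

n = 50 pairs

For a paired (one-sample on differences) test: n = ((z_{α/2} + z_β) / d)².
z_{α/2} + z_β = 1.645 + 1.036 = 2.681.
n = (2.681 / 0.38)² = 7.055² = 49.78.
Round up.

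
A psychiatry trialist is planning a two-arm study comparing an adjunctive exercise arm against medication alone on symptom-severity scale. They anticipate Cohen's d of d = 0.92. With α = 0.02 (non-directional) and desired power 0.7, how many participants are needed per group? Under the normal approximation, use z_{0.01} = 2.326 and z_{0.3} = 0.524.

n = 20 per group

For two independent groups with equal n: n = 2·((z_{α/2} + z_β) / d)².
z_{α/2} + z_β = 2.326 + 0.524 = 2.850.
n = 2 × (2.850 / 0.92)² = 2 × 3.098² = 2 × 9.60 = 19.2.
Round up to the next whole participant.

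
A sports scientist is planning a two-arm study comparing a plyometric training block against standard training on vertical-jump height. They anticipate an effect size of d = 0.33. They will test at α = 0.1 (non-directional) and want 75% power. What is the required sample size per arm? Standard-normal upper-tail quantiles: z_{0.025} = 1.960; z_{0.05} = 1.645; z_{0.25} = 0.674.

For two independent groups with equal n: n = 2·((z_{α/2} + z_β) / d)².
z_{α/2} + z_β = 1.645 + 0.674 = 2.319.
n = 2 × (2.319 / 0.33)² = 2 × 7.027² = 2 × 49.38 = 98.8.
Round up to the next whole participant.

n = 99 per group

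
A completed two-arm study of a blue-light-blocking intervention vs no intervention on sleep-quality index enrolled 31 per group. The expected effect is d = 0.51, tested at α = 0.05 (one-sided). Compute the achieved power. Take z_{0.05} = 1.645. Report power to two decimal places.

For two equal groups, power = Φ(d·√(n/2) − z_{α}).
d·√(n/2) = 0.51 × √(31/2) = 0.51 × 3.937 = 2.008.
z_β = 2.008 − 1.645 = 0.363.
Power = Φ(0.363) = 0.642.

power ≈ 0.64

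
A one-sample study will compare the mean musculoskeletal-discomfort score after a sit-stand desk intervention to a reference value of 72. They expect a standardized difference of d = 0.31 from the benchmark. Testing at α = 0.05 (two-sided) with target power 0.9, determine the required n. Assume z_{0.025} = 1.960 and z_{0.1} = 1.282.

n = 110

For a one-sample test: n = ((z_{α/2} + z_β) / d)².
z_{α/2} + z_β = 1.960 + 1.282 = 3.242.
n = (3.242 / 0.31)² = 10.458² = 109.37.
Round up.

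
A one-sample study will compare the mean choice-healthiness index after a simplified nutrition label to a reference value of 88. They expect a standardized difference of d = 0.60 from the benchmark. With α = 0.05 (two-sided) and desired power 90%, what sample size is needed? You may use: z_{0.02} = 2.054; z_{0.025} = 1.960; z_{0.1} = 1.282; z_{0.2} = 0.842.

n = 30

For a one-sample test: n = ((z_{α/2} + z_β) / d)².
z_{α/2} + z_β = 1.960 + 1.282 = 3.242.
n = (3.242 / 0.60)² = 5.403² = 29.20.
Round up.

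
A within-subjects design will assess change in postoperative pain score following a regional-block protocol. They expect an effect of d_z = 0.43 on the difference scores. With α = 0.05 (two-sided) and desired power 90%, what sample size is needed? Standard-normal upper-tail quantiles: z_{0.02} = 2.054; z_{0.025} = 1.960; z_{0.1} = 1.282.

For a paired (one-sample on differences) test: n = ((z_{α/2} + z_β) / d)².
z_{α/2} + z_β = 1.960 + 1.282 = 3.242.
n = (3.242 / 0.43)² = 7.540² = 56.84.
Round up.

n = 57 pairs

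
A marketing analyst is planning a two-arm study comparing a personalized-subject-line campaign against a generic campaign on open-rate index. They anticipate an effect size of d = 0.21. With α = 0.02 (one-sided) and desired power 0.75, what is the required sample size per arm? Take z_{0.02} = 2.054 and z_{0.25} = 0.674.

n = 338 per group

For two independent groups with equal n: n = 2·((z_{α} + z_β) / d)².
z_{α} + z_β = 2.054 + 0.674 = 2.728.
n = 2 × (2.728 / 0.21)² = 2 × 12.990² = 2 × 168.75 = 337.5.
Round up to the next whole participant.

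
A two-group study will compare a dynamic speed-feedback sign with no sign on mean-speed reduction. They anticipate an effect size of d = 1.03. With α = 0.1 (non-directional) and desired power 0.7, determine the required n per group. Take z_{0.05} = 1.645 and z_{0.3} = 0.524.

n = 9 per group

For two independent groups with equal n: n = 2·((z_{α/2} + z_β) / d)².
z_{α/2} + z_β = 1.645 + 0.524 = 2.169.
n = 2 × (2.169 / 1.03)² = 2 × 2.106² = 2 × 4.43 = 8.9.
Round up to the next whole participant.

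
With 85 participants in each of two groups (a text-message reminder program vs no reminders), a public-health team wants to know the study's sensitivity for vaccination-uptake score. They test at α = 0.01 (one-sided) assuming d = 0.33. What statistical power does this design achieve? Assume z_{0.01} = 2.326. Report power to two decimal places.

power ≈ 0.43

For two equal groups, power = Φ(d·√(n/2) − z_{α}).
d·√(n/2) = 0.33 × √(85/2) = 0.33 × 6.519 = 2.151.
z_β = 2.151 − 2.326 = -0.175.
Power = Φ(-0.175) = 0.431.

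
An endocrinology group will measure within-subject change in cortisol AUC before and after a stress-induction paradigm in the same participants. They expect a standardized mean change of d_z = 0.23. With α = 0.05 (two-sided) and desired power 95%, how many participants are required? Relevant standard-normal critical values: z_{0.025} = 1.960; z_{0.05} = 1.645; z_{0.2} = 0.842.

For a paired (one-sample on differences) test: n = ((z_{α/2} + z_β) / d)².
z_{α/2} + z_β = 1.960 + 1.645 = 3.605.
n = (3.605 / 0.23)² = 15.674² = 245.67.
Round up.

n = 246 pairs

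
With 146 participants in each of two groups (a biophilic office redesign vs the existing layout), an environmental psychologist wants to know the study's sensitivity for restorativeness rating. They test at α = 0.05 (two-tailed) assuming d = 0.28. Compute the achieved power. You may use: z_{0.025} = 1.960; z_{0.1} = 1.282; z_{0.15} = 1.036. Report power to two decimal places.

For two equal groups, power = Φ(d·√(n/2) − z_{α/2}).
d·√(n/2) = 0.28 × √(146/2) = 0.28 × 8.544 = 2.392.
z_β = 2.392 − 1.960 = 0.432.
Power = Φ(0.432) = 0.667.

power ≈ 0.67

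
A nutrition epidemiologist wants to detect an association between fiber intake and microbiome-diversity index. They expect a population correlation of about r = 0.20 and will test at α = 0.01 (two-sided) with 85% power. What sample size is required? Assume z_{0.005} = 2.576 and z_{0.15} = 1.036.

Fisher's z: C = ½·ln((1+r)/(1−r)) = ½·ln(1.5000) = 0.2027.
n = ((z_{α/2} + z_β)/C)² + 3.
(2.576 + 1.036) / 0.2027 = 3.612 / 0.2027 = 17.819.
n = 17.819² + 3 = 317.53 + 3 = 320.5.
Round up.

n = 321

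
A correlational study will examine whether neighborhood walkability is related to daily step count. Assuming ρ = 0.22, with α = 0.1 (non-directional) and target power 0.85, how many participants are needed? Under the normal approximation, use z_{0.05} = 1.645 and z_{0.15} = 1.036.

Fisher's z: C = ½·ln((1+r)/(1−r)) = ½·ln(1.5641) = 0.2237.
n = ((z_{α/2} + z_β)/C)² + 3.
(1.645 + 1.036) / 0.2237 = 2.681 / 0.2237 = 11.985.
n = 11.985² + 3 = 143.64 + 3 = 146.6.
Round up.

n = 147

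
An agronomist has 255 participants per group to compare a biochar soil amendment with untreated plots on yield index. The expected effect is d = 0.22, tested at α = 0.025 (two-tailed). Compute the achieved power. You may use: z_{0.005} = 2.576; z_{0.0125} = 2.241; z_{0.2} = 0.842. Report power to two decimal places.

For two equal groups, power = Φ(d·√(n/2) − z_{α/2}).
d·√(n/2) = 0.22 × √(255/2) = 0.22 × 11.292 = 2.484.
z_β = 2.484 − 2.241 = 0.243.
Power = Φ(0.243) = 0.596.

power ≈ 0.60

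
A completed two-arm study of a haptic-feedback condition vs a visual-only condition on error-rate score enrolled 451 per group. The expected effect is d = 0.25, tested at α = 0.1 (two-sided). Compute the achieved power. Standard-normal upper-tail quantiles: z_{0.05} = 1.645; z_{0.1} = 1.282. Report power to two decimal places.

power ≈ 0.98

For two equal groups, power = Φ(d·√(n/2) − z_{α/2}).
d·√(n/2) = 0.25 × √(451/2) = 0.25 × 15.017 = 3.754.
z_β = 3.754 − 1.645 = 2.109.
Power = Φ(2.109) = 0.983.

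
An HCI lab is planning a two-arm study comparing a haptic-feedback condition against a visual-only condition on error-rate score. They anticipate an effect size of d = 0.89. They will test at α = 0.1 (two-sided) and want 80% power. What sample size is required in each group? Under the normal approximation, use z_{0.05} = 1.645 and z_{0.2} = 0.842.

For two independent groups with equal n: n = 2·((z_{α/2} + z_β) / d)².
z_{α/2} + z_β = 1.645 + 0.842 = 2.487.
n = 2 × (2.487 / 0.89)² = 2 × 2.794² = 2 × 7.81 = 15.6.
Round up to the next whole participant.

n = 16 per group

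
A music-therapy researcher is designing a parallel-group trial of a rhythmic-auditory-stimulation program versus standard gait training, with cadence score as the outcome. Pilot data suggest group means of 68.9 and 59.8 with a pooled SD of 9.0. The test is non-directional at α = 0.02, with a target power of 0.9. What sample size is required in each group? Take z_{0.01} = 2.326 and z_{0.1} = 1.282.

Cohen's d = |M₁ − M₂| / SD_pooled = |68.9 − 59.8| / 9.0 = 9.1 / 9.0 = 1.011.
For two independent groups with equal n: n = 2·((z_{α/2} + z_β) / d)².
z_{α/2} + z_β = 2.326 + 1.282 = 3.608.
n = 2 × (3.608 / 1.011)² = 2 × 3.569² = 2 × 12.74 = 25.5.
Round up to the next whole participant.

n = 26 per group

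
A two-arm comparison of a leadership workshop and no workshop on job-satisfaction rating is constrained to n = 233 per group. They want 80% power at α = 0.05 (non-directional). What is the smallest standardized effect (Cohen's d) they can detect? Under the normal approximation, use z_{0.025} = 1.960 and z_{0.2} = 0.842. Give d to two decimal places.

d_min ≈ 0.26

For two independent groups of n = 233 each: d_min = (z_{α/2} + z_β)·√(2/n).
z-sum = 1.960 + 0.842 = 2.802.
d_min = 2.802 × √(2/233) = 2.802 × 0.0926 = 0.260.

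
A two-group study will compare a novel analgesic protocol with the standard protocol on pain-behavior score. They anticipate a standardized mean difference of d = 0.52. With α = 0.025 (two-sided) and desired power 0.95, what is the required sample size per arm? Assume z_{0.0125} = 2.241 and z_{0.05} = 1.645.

For two independent groups with equal n: n = 2·((z_{α/2} + z_β) / d)².
z_{α/2} + z_β = 2.241 + 1.645 = 3.886.
n = 2 × (3.886 / 0.52)² = 2 × 7.473² = 2 × 55.85 = 111.7.
Round up to the next whole participant.

n = 112 per group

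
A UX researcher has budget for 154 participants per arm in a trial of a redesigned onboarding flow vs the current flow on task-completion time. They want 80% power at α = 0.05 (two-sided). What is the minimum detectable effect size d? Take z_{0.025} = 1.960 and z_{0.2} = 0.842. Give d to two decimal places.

For two independent groups of n = 154 each: d_min = (z_{α/2} + z_β)·√(2/n).
z-sum = 1.960 + 0.842 = 2.802.
d_min = 2.802 × √(2/154) = 2.802 × 0.1140 = 0.319.

d_min ≈ 0.32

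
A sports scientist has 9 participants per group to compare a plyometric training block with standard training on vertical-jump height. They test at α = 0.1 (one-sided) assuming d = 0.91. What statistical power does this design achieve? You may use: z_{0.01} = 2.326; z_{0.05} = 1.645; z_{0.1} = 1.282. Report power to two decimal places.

For two equal groups, power = Φ(d·√(n/2) − z_{α}).
d·√(n/2) = 0.91 × √(9/2) = 0.91 × 2.121 = 1.930.
z_β = 1.930 − 1.282 = 0.648.
Power = Φ(0.648) = 0.742.

power ≈ 0.74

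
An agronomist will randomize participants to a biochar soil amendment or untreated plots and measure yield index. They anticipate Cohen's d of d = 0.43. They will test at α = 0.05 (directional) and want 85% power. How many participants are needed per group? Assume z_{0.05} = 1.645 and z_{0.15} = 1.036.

n = 78 per group

For two independent groups with equal n: n = 2·((z_{α} + z_β) / d)².
z_{α} + z_β = 1.645 + 1.036 = 2.681.
n = 2 × (2.681 / 0.43)² = 2 × 6.235² = 2 × 38.87 = 77.7.
Round up to the next whole participant.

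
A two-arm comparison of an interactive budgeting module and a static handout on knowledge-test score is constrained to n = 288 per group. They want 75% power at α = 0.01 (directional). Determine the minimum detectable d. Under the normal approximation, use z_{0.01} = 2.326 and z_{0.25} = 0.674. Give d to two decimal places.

d_min ≈ 0.25

For two independent groups of n = 288 each: d_min = (z_{α} + z_β)·√(2/n).
z-sum = 2.326 + 0.674 = 3.000.
d_min = 3.000 × √(2/288) = 3.000 × 0.0833 = 0.250.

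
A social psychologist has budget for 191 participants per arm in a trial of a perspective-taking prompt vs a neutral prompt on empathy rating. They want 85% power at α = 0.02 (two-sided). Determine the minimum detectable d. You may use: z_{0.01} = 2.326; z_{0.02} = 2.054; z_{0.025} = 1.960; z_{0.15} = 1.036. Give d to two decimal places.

For two independent groups of n = 191 each: d_min = (z_{α/2} + z_β)·√(2/n).
z-sum = 2.326 + 1.036 = 3.362.
d_min = 3.362 × √(2/191) = 3.362 × 0.1023 = 0.344.

d_min ≈ 0.34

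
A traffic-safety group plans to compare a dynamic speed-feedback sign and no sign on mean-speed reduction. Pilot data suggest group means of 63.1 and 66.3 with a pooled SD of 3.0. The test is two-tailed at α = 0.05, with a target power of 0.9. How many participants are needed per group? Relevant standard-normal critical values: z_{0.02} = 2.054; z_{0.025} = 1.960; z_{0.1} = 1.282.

Cohen's d = |M₁ − M₂| / SD_pooled = |63.1 − 66.3| / 3.0 = 3.2 / 3.0 = 1.067.
For two independent groups with equal n: n = 2·((z_{α/2} + z_β) / d)².
z_{α/2} + z_β = 1.960 + 1.282 = 3.242.
n = 2 × (3.242 / 1.067)² = 2 × 3.038² = 2 × 9.23 = 18.5.
Round up to the next whole participant.

n = 19 per group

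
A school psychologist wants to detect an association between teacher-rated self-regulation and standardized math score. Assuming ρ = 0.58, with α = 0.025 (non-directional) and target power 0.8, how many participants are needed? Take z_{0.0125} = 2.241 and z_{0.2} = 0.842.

n = 25

Fisher's z: C = ½·ln((1+r)/(1−r)) = ½·ln(3.7619) = 0.6625.
n = ((z_{α/2} + z_β)/C)² + 3.
(2.241 + 0.842) / 0.6625 = 3.083 / 0.6625 = 4.654.
n = 4.654² + 3 = 21.66 + 3 = 24.7.
Round up.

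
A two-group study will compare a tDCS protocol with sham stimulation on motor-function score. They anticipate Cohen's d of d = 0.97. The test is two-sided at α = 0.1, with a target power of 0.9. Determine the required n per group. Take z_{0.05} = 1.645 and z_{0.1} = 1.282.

n = 19 per group

For two independent groups with equal n: n = 2·((z_{α/2} + z_β) / d)².
z_{α/2} + z_β = 1.645 + 1.282 = 2.927.
n = 2 × (2.927 / 0.97)² = 2 × 3.018² = 2 × 9.11 = 18.2.
Round up to the next whole participant.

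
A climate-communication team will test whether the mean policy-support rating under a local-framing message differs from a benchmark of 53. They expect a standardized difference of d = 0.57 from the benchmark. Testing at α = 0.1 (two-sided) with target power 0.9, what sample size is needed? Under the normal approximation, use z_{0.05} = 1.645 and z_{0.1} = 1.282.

For a one-sample test: n = ((z_{α/2} + z_β) / d)².
z_{α/2} + z_β = 1.645 + 1.282 = 2.927.
n = (2.927 / 0.57)² = 5.135² = 26.37.
Round up.

n = 27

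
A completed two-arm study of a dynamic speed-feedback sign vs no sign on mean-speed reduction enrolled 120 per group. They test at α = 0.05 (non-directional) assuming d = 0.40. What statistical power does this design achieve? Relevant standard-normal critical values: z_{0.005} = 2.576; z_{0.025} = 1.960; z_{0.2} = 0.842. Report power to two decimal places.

power ≈ 0.87

For two equal groups, power = Φ(d·√(n/2) − z_{α/2}).
d·√(n/2) = 0.40 × √(120/2) = 0.40 × 7.746 = 3.098.
z_β = 3.098 − 1.960 = 1.138.
Power = Φ(1.138) = 0.873.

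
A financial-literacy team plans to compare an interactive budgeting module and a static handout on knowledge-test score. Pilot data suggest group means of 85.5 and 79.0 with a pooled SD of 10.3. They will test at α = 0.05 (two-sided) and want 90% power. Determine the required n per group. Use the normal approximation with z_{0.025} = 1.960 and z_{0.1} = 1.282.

Cohen's d = |M₁ − M₂| / SD_pooled = |85.5 − 79.0| / 10.3 = 6.5 / 10.3 = 0.631.
For two independent groups with equal n: n = 2·((z_{α/2} + z_β) / d)².
z_{α/2} + z_β = 1.960 + 1.282 = 3.242.
n = 2 × (3.242 / 0.631)² = 2 × 5.138² = 2 × 26.40 = 52.8.
Round up to the next whole participant.

n = 53 per group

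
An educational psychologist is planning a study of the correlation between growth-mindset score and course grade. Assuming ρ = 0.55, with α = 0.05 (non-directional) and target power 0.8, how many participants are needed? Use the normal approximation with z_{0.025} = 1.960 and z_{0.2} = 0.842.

Fisher's z: C = ½·ln((1+r)/(1−r)) = ½·ln(3.4444) = 0.6184.
n = ((z_{α/2} + z_β)/C)² + 3.
(1.960 + 0.842) / 0.6184 = 2.802 / 0.6184 = 4.531.
n = 4.531² + 3 = 20.53 + 3 = 23.5.
Round up.

n = 24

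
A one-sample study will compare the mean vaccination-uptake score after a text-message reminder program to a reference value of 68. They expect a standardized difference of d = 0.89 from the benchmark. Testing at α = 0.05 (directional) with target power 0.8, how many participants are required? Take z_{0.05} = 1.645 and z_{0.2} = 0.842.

n = 8

For a one-sample test: n = ((z_{α} + z_β) / d)².
z_{α} + z_β = 1.645 + 0.842 = 2.487.
n = (2.487 / 0.89)² = 2.794² = 7.81.
Round up.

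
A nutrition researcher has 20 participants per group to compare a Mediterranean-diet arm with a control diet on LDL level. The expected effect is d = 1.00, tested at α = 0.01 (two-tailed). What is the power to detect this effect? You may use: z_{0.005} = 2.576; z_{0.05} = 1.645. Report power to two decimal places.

For two equal groups, power = Φ(d·√(n/2) − z_{α/2}).
d·√(n/2) = 1.00 × √(20/2) = 1.00 × 3.162 = 3.162.
z_β = 3.162 − 2.576 = 0.586.
Power = Φ(0.586) = 0.721.

power ≈ 0.72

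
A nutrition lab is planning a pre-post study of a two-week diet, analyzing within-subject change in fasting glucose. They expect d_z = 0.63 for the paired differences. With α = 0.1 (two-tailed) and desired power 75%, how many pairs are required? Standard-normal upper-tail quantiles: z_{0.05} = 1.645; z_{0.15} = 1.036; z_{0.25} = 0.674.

n = 14 pairs

For a paired (one-sample on differences) test: n = ((z_{α/2} + z_β) / d)².
z_{α/2} + z_β = 1.645 + 0.674 = 2.319.
n = (2.319 / 0.63)² = 3.681² = 13.55.
Round up.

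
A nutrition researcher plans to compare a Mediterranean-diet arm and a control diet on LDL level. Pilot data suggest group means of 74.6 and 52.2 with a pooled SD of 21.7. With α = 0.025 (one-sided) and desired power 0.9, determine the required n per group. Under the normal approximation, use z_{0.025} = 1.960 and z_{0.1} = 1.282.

Cohen's d = |M₁ − M₂| / SD_pooled = |74.6 − 52.2| / 21.7 = 22.4 / 21.7 = 1.032.
For two independent groups with equal n: n = 2·((z_{α} + z_β) / d)².
z_{α} + z_β = 1.960 + 1.282 = 3.242.
n = 2 × (3.242 / 1.032)² = 2 × 3.141² = 2 × 9.87 = 19.7.
Round up to the next whole participant.

n = 20 per group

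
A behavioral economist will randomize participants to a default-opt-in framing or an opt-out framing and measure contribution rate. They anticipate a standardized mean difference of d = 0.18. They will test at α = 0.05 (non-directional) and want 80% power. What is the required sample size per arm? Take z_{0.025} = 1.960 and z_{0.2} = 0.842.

For two independent groups with equal n: n = 2·((z_{α/2} + z_β) / d)².
z_{α/2} + z_β = 1.960 + 0.842 = 2.802.
n = 2 × (2.802 / 0.18)² = 2 × 15.567² = 2 × 242.32 = 484.6.
Round up to the next whole participant.

n = 485 per group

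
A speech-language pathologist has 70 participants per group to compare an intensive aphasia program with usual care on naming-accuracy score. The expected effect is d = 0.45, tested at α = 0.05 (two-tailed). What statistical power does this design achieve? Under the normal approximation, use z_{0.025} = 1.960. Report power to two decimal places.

For two equal groups, power = Φ(d·√(n/2) − z_{α/2}).
d·√(n/2) = 0.45 × √(70/2) = 0.45 × 5.916 = 2.662.
z_β = 2.662 − 1.960 = 0.702.
Power = Φ(0.702) = 0.759.

power ≈ 0.76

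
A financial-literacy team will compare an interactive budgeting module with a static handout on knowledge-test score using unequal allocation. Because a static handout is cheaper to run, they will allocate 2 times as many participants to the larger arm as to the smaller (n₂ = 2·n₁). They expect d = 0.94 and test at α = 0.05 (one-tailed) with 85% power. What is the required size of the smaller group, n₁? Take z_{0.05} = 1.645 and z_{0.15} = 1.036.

With allocation ratio k = n₂/n₁ = 2, Var(x̄₁−x̄₂) = σ²(1/n₁ + 1/(k·n₁)) = σ²·(k+1)/(k·n₁).
So n₁ = (1 + 1/k)·((z_{α} + z_β)/d)² = 1.500 × (2.681/0.94)².
n₁ = 1.500 × 8.13 = 12.2.
Round up: n₁ = 13, giving n₂ = 2 × 13 = 26.

n₁ = 13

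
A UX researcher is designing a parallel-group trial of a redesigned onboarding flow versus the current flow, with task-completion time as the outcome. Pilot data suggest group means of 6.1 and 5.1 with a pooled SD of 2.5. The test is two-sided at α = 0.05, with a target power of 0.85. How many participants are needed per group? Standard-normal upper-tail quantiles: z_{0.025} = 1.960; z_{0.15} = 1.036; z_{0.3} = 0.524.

n = 113 per group

Cohen's d = |M₁ − M₂| / SD_pooled = |6.1 − 5.1| / 2.5 = 1.0 / 2.5 = 0.400.
For two independent groups with equal n: n = 2·((z_{α/2} + z_β) / d)².
z_{α/2} + z_β = 1.960 + 1.036 = 2.996.
n = 2 × (2.996 / 0.400)² = 2 × 7.490² = 2 × 56.10 = 112.2.
Round up to the next whole participant.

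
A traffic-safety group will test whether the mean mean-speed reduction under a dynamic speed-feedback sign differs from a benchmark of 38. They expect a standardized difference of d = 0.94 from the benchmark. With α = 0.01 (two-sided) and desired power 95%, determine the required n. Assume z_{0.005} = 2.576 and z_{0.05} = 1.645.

For a one-sample test: n = ((z_{α/2} + z_β) / d)².
z_{α/2} + z_β = 2.576 + 1.645 = 4.221.
n = (4.221 / 0.94)² = 4.490² = 20.16.
Round up.

n = 21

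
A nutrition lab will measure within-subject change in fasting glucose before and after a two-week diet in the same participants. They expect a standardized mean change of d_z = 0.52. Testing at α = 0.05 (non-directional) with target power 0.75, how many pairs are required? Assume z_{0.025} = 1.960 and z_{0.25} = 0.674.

For a paired (one-sample on differences) test: n = ((z_{α/2} + z_β) / d)².
z_{α/2} + z_β = 1.960 + 0.674 = 2.634.
n = (2.634 / 0.52)² = 5.065² = 25.66.
Round up.

n = 26 pairs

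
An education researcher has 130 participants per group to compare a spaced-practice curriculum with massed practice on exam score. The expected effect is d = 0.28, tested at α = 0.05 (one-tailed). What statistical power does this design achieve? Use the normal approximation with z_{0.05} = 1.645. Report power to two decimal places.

For two equal groups, power = Φ(d·√(n/2) − z_{α}).
d·√(n/2) = 0.28 × √(130/2) = 0.28 × 8.062 = 2.257.
z_β = 2.257 − 1.645 = 0.612.
Power = Φ(0.612) = 0.730.

power ≈ 0.73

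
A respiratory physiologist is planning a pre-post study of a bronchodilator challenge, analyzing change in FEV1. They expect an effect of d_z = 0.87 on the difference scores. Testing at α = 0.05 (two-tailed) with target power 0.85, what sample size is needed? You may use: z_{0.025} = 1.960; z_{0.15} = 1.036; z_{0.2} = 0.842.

For a paired (one-sample on differences) test: n = ((z_{α/2} + z_β) / d)².
z_{α/2} + z_β = 1.960 + 1.036 = 2.996.
n = (2.996 / 0.87)² = 3.444² = 11.86.
Round up.

n = 12 pairs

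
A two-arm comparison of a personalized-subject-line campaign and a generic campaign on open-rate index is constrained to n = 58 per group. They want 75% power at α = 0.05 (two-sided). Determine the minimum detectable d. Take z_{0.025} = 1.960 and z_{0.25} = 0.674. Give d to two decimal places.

d_min ≈ 0.49

For two independent groups of n = 58 each: d_min = (z_{α/2} + z_β)·√(2/n).
z-sum = 1.960 + 0.674 = 2.634.
d_min = 2.634 × √(2/58) = 2.634 × 0.1857 = 0.489.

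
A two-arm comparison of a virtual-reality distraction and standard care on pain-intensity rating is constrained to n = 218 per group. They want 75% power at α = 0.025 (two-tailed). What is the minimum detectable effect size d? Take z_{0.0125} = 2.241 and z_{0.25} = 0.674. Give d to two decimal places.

For two independent groups of n = 218 each: d_min = (z_{α/2} + z_β)·√(2/n).
z-sum = 2.241 + 0.674 = 2.915.
d_min = 2.915 × √(2/218) = 2.915 × 0.0958 = 0.279.

d_min ≈ 0.28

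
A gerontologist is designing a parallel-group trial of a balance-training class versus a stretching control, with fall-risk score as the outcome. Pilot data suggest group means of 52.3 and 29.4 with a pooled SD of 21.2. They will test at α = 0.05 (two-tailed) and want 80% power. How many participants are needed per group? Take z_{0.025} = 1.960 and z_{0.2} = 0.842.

n = 14 per group

Cohen's d = |M₁ − M₂| / SD_pooled = |52.3 − 29.4| / 21.2 = 22.9 / 21.2 = 1.080.
For two independent groups with equal n: n = 2·((z_{α/2} + z_β) / d)².
z_{α/2} + z_β = 1.960 + 0.842 = 2.802.
n = 2 × (2.802 / 1.080)² = 2 × 2.594² = 2 × 6.73 = 13.5.
Round up to the next whole participant.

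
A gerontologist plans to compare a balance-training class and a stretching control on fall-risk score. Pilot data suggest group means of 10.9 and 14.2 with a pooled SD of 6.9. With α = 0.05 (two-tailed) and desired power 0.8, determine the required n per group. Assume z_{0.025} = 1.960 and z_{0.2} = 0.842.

n = 69 per group

Cohen's d = |M₁ − M₂| / SD_pooled = |10.9 − 14.2| / 6.9 = 3.3 / 6.9 = 0.478.
For two independent groups with equal n: n = 2·((z_{α/2} + z_β) / d)².
z_{α/2} + z_β = 1.960 + 0.842 = 2.802.
n = 2 × (2.802 / 0.478)² = 2 × 5.862² = 2 × 34.36 = 68.7.
Round up to the next whole participant.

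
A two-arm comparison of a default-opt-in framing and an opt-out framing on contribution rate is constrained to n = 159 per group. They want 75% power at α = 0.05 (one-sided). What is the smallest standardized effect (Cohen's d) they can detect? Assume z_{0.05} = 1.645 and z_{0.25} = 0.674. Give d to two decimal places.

d_min ≈ 0.26

For two independent groups of n = 159 each: d_min = (z_{α} + z_β)·√(2/n).
z-sum = 1.645 + 0.674 = 2.319.
d_min = 2.319 × √(2/159) = 2.319 × 0.1122 = 0.260.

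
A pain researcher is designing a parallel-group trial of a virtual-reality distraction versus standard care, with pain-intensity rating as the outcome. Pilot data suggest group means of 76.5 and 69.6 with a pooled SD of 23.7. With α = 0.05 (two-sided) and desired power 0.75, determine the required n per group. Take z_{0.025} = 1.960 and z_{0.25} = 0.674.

n = 164 per group

Cohen's d = |M₁ − M₂| / SD_pooled = |76.5 − 69.6| / 23.7 = 6.9 / 23.7 = 0.291.
For two independent groups with equal n: n = 2·((z_{α/2} + z_β) / d)².
z_{α/2} + z_β = 1.960 + 0.674 = 2.634.
n = 2 × (2.634 / 0.291)² = 2 × 9.052² = 2 × 81.93 = 163.9.
Round up to the next whole participant.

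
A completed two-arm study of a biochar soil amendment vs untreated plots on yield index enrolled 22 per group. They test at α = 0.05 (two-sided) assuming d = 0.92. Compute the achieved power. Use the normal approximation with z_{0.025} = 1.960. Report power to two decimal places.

For two equal groups, power = Φ(d·√(n/2) − z_{α/2}).
d·√(n/2) = 0.92 × √(22/2) = 0.92 × 3.317 = 3.051.
z_β = 3.051 − 1.960 = 1.091.
Power = Φ(1.091) = 0.862.

power ≈ 0.86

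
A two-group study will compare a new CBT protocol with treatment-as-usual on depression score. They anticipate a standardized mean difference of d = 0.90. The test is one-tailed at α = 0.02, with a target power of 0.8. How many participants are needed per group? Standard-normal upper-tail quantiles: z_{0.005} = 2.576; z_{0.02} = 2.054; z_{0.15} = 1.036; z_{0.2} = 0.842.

For two independent groups with equal n: n = 2·((z_{α} + z_β) / d)².
z_{α} + z_β = 2.054 + 0.842 = 2.896.
n = 2 × (2.896 / 0.90)² = 2 × 3.218² = 2 × 10.35 = 20.7.
Round up to the next whole participant.

n = 21 per group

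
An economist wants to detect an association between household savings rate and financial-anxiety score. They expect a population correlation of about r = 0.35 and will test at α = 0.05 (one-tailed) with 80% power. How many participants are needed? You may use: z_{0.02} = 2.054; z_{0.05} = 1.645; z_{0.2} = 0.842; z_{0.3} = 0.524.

n = 50

Fisher's z: C = ½·ln((1+r)/(1−r)) = ½·ln(2.0769) = 0.3654.
n = ((z_{α} + z_β)/C)² + 3.
(1.645 + 0.842) / 0.3654 = 2.487 / 0.3654 = 6.806.
n = 6.806² + 3 = 46.32 + 3 = 49.3.
Round up.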